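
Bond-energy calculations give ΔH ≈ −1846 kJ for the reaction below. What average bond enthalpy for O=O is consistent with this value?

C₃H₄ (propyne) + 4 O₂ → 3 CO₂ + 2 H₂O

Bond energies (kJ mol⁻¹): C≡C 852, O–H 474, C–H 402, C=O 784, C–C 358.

Let D be the O=O bond energy.
Σ(broken) = 1×852 + 1×358 + 4×402 + 4×D = 2818 + 4D
Σ(formed) = 6×784 + 4×474 = 6600
ΔH = Σ(broken) − Σ(formed) = (2818 + 4D) − (6600) = −3782 + 4D
Setting this equal to −1846 kJ gives 4D = 1936, so D = 484 kJ/mol.

D(O=O) ≈ 484 kJ/mol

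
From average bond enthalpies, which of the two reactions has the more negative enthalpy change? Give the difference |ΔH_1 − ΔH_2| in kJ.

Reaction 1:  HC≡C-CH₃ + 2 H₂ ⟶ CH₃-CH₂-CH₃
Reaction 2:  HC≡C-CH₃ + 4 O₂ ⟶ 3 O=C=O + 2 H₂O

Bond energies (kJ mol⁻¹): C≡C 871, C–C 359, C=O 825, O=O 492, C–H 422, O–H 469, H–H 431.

Reaction 1:
  Bonds broken (reactants):
    C≡C: 1 × 871 = 871
    C–C: 1 × 359 = 359
    C–H: 4 × 422 = 1688
    H–H: 2 × 431 = 862
    Σ(broken) = 3780 kJ
  Bonds formed (products):
    C–C: 2 × 359 = 718
    C–H: 8 × 422 = 3376
    Σ(formed) = 4094 kJ
  ΔH_1 = 3780 − 4094 = −314 kJ
Reaction 2:
  Bonds broken (reactants):
    C≡C: 1 × 871 = 871
    C–C: 1 × 359 = 359
    C–H: 4 × 422 = 1688
    O=O: 4 × 492 = 1968
    Σ(broken) = 4886 kJ
  Bonds formed (products):
    C=O: 6 × 825 = 4950
    O–H: 4 × 469 = 1876
    Σ(formed) = 6826 kJ
  ΔH_2 = 4886 − 6826 = −1940 kJ
ΔH_1 − ΔH_2 = +1626 kJ, so reaction 2 has the more negative ΔH; |ΔH_1 − ΔH_2| = 1626 kJ.

Reaction 2, by 1626 kJ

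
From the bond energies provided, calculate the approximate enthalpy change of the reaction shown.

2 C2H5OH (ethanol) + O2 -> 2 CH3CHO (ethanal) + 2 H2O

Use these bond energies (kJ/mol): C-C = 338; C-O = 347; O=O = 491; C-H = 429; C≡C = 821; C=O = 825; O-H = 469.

ΔH ≈ −545 kJ

Bonds broken (reactants):
  C-C: 2 × 338 = 676
  C-H: 10 × 429 = 4290
  C-O: 2 × 347 = 694
  O-H: 2 × 469 = 938
  O=O: 1 × 491 = 491
  Σ(broken) = 7089 kJ
Bonds formed (products):
  C-C: 2 × 338 = 676
  C-H: 8 × 429 = 3432
  C=O: 2 × 825 = 1650
  O-H: 4 × 469 = 1876
  Σ(formed) = 7634 kJ
ΔH = Σ(broken) − Σ(formed) = 7089 − 7634 = −545 kJ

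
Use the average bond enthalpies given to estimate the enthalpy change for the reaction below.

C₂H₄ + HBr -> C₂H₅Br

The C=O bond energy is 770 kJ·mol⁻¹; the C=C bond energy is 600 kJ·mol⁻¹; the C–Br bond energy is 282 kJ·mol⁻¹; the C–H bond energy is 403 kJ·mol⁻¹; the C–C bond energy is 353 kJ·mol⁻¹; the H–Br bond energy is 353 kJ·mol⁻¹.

ΔH ≈ −85 kJ

Bonds broken (reactants):
  C–H: 4 × 403 = 1612
  C=C: 1 × 600 = 600
  H–Br: 1 × 353 = 353
  Σ(broken) = 2565 kJ
Bonds formed (products):
  C–Br: 1 × 282 = 282
  C–C: 1 × 353 = 353
  C–H: 5 × 403 = 2015
  Σ(formed) = 2650 kJ
ΔH = Σ(broken) − Σ(formed) = 2565 − 2650 = −85 kJ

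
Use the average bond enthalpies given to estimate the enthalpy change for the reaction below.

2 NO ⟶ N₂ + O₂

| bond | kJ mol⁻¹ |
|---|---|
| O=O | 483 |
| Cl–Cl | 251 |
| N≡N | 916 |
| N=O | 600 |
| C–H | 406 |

Bonds broken (reactants):
  N=O: 2 × 600 = 1200
  Σ(broken) = 1200 kJ
Bonds formed (products):
  N≡N: 1 × 916 = 916
  O=O: 1 × 483 = 483
  Σ(formed) = 1399 kJ
ΔH = Σ(broken) − Σ(formed) = 1200 − 1399 = −199 kJ

ΔH ≈ −199 kJ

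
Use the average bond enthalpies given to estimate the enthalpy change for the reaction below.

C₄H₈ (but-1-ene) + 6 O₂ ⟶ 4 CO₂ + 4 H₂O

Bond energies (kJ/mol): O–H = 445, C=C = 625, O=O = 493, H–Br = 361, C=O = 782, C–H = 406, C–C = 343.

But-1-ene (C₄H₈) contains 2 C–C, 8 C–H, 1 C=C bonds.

Bonds broken (reactants):
  C–C: 2 × 343 = 686
  C–H: 8 × 406 = 3248
  C=C: 1 × 625 = 625
  O=O: 6 × 493 = 2958
  Σ(broken) = 7517 kJ
Bonds formed (products):
  C=O: 8 × 782 = 6256
  O–H: 8 × 445 = 3560
  Σ(formed) = 9816 kJ
ΔH = Σ(broken) − Σ(formed) = 7517 − 9816 = −2299 kJ

ΔH ≈ −2299 kJ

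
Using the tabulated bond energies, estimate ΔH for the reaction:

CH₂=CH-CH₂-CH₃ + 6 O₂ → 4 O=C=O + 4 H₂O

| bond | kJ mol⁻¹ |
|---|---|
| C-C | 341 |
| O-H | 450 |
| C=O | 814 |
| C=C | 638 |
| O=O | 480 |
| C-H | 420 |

Bonds broken (reactants):
  C-C: 2 × 341 = 682
  C-H: 8 × 420 = 3360
  C=C: 1 × 638 = 638
  O=O: 6 × 480 = 2880
  Σ(broken) = 7560 kJ
Bonds formed (products):
  C=O: 8 × 814 = 6512
  O-H: 8 × 450 = 3600
  Σ(formed) = 10112 kJ
ΔH = Σ(broken) − Σ(formed) = 7560 − 10112 = −2552 kJ

ΔH ≈ −2552 kJ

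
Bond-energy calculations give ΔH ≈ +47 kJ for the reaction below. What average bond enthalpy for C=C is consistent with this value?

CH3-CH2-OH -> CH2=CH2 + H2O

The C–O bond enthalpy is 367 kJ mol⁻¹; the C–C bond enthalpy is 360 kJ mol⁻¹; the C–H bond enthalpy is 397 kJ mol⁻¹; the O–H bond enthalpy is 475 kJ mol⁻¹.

D(C=C) ≈ 602 kJ/mol

Let D be the C=C bond energy.
Σ(broken) = 1×360 + 5×397 + 1×367 + 1×475 = 3187
Σ(formed) = 4×397 + 1×D + 2×475 = 2538 + D
ΔH = Σ(broken) − Σ(formed) = (3187) − (2538 + D) = +649 − D
Setting this equal to +47 kJ gives D = 602 kJ/mol.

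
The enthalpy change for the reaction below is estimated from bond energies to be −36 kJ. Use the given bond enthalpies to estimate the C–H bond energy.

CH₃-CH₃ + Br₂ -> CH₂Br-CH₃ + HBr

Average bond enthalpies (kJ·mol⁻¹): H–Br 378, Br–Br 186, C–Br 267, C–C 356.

D(C–H) ≈ 423 kJ/mol

Let D be the C–H bond energy.
Σ(broken) = 1×186 + 1×356 + 6×D = 542 + 6D
Σ(formed) = 1×267 + 1×356 + 5×D + 1×378 = 1001 + 5D
ΔH = Σ(broken) − Σ(formed) = (542 + 6D) − (1001 + 5D) = −459 + D
Setting this equal to −36 kJ gives D = 423 kJ/mol.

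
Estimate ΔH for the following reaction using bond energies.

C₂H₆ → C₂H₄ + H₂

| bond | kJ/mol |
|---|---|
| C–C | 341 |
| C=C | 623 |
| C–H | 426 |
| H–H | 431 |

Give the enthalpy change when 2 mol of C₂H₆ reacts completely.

Bonds broken (reactants):
  C–C: 1 × 341 = 341
  C–H: 6 × 426 = 2556
  Σ(broken) = 2897 kJ
Bonds formed (products):
  C–H: 4 × 426 = 1704
  C=C: 1 × 623 = 623
  H–H: 1 × 431 = 431
  Σ(formed) = 2758 kJ
ΔH = Σ(broken) − Σ(formed) = 2897 − 2758 = +139 kJ
For 2× the reaction as written: 2 × (+139) = +278 kJ

ΔH = +278 kJ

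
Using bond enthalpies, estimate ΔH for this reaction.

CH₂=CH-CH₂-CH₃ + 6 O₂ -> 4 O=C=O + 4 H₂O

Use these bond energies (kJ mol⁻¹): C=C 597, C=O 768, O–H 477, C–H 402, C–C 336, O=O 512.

Bonds broken (reactants):
  C–C: 2 × 336 = 672
  C–H: 8 × 402 = 3216
  C=C: 1 × 597 = 597
  O=O: 6 × 512 = 3072
  Σ(broken) = 7557 kJ
Bonds formed (products):
  C=O: 8 × 768 = 6144
  O–H: 8 × 477 = 3816
  Σ(formed) = 9960 kJ
ΔH = Σ(broken) − Σ(formed) = 7557 − 9960 = −2403 kJ

ΔH ≈ −2403 kJ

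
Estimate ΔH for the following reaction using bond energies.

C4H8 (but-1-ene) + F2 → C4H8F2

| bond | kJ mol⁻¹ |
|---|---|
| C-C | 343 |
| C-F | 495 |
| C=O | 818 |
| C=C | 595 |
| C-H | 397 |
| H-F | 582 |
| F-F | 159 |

Bonds broken (reactants):
  C-C: 2 × 343 = 686
  C-H: 8 × 397 = 3176
  C=C: 1 × 595 = 595
  F-F: 1 × 159 = 159
  Σ(broken) = 4616 kJ
Bonds formed (products):
  C-C: 3 × 343 = 1029
  C-F: 2 × 495 = 990
  C-H: 8 × 397 = 3176
  Σ(formed) = 5195 kJ
ΔH = Σ(broken) − Σ(formed) = 4616 − 5195 = −579 kJ

ΔH ≈ −579 kJ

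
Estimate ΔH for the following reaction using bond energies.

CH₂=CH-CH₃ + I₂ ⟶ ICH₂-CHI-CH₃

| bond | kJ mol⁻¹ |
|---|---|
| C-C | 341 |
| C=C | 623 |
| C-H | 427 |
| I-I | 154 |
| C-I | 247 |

ΔH ≈ −58 kJ

Bonds broken (reactants):
  C-C: 1 × 341 = 341
  C-H: 6 × 427 = 2562
  C=C: 1 × 623 = 623
  I-I: 1 × 154 = 154
  Σ(broken) = 3680 kJ
Bonds formed (products):
  C-C: 2 × 341 = 682
  C-H: 6 × 427 = 2562
  C-I: 2 × 247 = 494
  Σ(formed) = 3738 kJ
ΔH = Σ(broken) − Σ(formed) = 3680 − 3738 = −58 kJ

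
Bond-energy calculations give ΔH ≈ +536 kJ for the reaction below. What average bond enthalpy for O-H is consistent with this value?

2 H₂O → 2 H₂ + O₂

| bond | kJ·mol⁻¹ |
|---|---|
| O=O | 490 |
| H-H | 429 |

D(O-H) ≈ 471 kJ/mol

Let D be the O-H bond energy.
Σ(broken) = 4×D = 4D
Σ(formed) = 2×429 + 1×490 = 1348
ΔH = Σ(broken) − Σ(formed) = (4D) − (1348) = −1348 + 4D
Setting this equal to +536 kJ gives 4D = 1884, so D = 471 kJ/mol.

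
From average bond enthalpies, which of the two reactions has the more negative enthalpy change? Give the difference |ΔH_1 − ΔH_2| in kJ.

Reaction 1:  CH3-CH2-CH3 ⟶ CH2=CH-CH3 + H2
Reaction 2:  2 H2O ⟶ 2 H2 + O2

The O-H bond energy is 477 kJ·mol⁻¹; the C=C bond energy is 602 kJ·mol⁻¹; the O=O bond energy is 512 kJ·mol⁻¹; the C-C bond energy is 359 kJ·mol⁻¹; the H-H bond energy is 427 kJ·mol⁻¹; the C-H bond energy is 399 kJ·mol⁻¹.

Reaction 1:
  Bonds broken (reactants):
    C-C: 2 × 359 = 718
    C-H: 8 × 399 = 3192
    Σ(broken) = 3910 kJ
  Bonds formed (products):
    C-C: 1 × 359 = 359
    C-H: 6 × 399 = 2394
    C=C: 1 × 602 = 602
    H-H: 1 × 427 = 427
    Σ(formed) = 3782 kJ
  ΔH_1 = 3910 − 3782 = +128 kJ
Reaction 2:
  Bonds broken (reactants):
    O-H: 4 × 477 = 1908
    Σ(broken) = 1908 kJ
  Bonds formed (products):
    H-H: 2 × 427 = 854
    O=O: 1 × 512 = 512
    Σ(formed) = 1366 kJ
  ΔH_2 = 1908 − 1366 = +542 kJ
ΔH_1 − ΔH_2 = −414 kJ, so reaction 1 has the more negative ΔH; |ΔH_1 − ΔH_2| = 414 kJ.

Reaction 1, by 414 kJ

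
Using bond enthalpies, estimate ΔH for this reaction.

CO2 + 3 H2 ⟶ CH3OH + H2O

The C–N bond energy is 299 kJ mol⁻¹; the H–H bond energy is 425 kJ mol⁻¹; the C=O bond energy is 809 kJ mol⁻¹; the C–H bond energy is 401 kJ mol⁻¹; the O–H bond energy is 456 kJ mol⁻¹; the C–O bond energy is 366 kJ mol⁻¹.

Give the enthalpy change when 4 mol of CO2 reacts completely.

ΔH = −176 kJ

Bonds broken (reactants):
  C=O: 2 × 809 = 1618
  H–H: 3 × 425 = 1275
  Σ(broken) = 2893 kJ
Bonds formed (products):
  C–H: 3 × 401 = 1203
  C–O: 1 × 366 = 366
  O–H: 3 × 456 = 1368
  Σ(formed) = 2937 kJ
ΔH = Σ(broken) − Σ(formed) = 2893 − 2937 = −44 kJ
For 4× the reaction as written: 4 × (−44) = −176 kJ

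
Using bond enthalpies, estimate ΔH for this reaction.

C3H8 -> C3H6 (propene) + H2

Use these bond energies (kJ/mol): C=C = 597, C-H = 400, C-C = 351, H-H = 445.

Bonds broken (reactants):
  C-C: 2 × 351 = 702
  C-H: 8 × 400 = 3200
  Σ(broken) = 3902 kJ
Bonds formed (products):
  C-C: 1 × 351 = 351
  C-H: 6 × 400 = 2400
  C=C: 1 × 597 = 597
  H-H: 1 × 445 = 445
  Σ(formed) = 3793 kJ
ΔH = Σ(broken) − Σ(formed) = 3902 − 3793 = +109 kJ

ΔH ≈ +109 kJ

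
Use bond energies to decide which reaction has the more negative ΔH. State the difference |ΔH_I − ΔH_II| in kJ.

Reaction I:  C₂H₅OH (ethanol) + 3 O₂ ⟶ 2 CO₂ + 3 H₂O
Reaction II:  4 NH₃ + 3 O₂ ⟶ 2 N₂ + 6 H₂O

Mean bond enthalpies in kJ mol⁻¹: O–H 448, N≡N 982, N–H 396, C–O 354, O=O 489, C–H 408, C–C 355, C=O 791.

Reaction I:
  Bonds broken (reactants):
    C–C: 1 × 355 = 355
    C–H: 5 × 408 = 2040
    C–O: 1 × 354 = 354
    O–H: 1 × 448 = 448
    O=O: 3 × 489 = 1467
    Σ(broken) = 4664 kJ
  Bonds formed (products):
    C=O: 4 × 791 = 3164
    O–H: 6 × 448 = 2688
    Σ(formed) = 5852 kJ
  ΔH_I = 4664 − 5852 = −1188 kJ
Reaction II:
  Bonds broken (reactants):
    N–H: 12 × 396 = 4752
    O=O: 3 × 489 = 1467
    Σ(broken) = 6219 kJ
  Bonds formed (products):
    N≡N: 2 × 982 = 1964
    O–H: 12 × 448 = 5376
    Σ(formed) = 7340 kJ
  ΔH_II = 6219 − 7340 = −1121 kJ
ΔH_I − ΔH_II = −67 kJ, so reaction I has the more negative ΔH; |ΔH_I − ΔH_II| = 67 kJ.

Reaction I, by 67 kJ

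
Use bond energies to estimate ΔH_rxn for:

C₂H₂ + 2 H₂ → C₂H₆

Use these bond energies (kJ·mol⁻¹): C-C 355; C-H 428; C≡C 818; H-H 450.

Bonds broken (reactants):
  C≡C: 1 × 818 = 818
  C-H: 2 × 428 = 856
  H-H: 2 × 450 = 900
  Σ(broken) = 2574 kJ
Bonds formed (products):
  C-C: 1 × 355 = 355
  C-H: 6 × 428 = 2568
  Σ(formed) = 2923 kJ
ΔH = Σ(broken) − Σ(formed) = 2574 − 2923 = −349 kJ

ΔH ≈ −349 kJ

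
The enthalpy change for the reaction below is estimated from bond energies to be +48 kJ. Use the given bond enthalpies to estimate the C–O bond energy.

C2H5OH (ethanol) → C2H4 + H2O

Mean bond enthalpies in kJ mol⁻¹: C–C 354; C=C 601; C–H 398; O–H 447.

D(C–O) ≈ 344 kJ/mol

Let D be the C–O bond energy.
Σ(broken) = 1×354 + 5×398 + 1×D + 1×447 = 2791 + D
Σ(formed) = 4×398 + 1×601 + 2×447 = 3087
ΔH = Σ(broken) − Σ(formed) = (2791 + D) − (3087) = −296 + D
Setting this equal to +48 kJ gives D = 344 kJ/mol.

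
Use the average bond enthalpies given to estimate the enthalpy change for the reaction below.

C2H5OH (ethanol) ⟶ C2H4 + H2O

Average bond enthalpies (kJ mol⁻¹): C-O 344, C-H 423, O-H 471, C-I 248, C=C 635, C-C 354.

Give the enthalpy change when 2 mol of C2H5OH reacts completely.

ΔH = +30 kJ

Bonds broken (reactants):
  C-C: 1 × 354 = 354
  C-H: 5 × 423 = 2115
  C-O: 1 × 344 = 344
  O-H: 1 × 471 = 471
  Σ(broken) = 3284 kJ
Bonds formed (products):
  C-H: 4 × 423 = 1692
  C=C: 1 × 635 = 635
  O-H: 2 × 471 = 942
  Σ(formed) = 3269 kJ
ΔH = Σ(broken) − Σ(formed) = 3284 − 3269 = +15 kJ
For 2× the reaction as written: 2 × (+15) = +30 kJ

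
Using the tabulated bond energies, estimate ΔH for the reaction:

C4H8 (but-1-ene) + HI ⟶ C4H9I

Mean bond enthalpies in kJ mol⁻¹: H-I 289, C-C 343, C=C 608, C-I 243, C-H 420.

Bonds broken (reactants):
  C-C: 2 × 343 = 686
  C-H: 8 × 420 = 3360
  C=C: 1 × 608 = 608
  H-I: 1 × 289 = 289
  Σ(broken) = 4943 kJ
Bonds formed (products):
  C-C: 3 × 343 = 1029
  C-H: 9 × 420 = 3780
  C-I: 1 × 243 = 243
  Σ(formed) = 5052 kJ
ΔH = Σ(broken) − Σ(formed) = 4943 − 5052 = −109 kJ

ΔH ≈ −109 kJ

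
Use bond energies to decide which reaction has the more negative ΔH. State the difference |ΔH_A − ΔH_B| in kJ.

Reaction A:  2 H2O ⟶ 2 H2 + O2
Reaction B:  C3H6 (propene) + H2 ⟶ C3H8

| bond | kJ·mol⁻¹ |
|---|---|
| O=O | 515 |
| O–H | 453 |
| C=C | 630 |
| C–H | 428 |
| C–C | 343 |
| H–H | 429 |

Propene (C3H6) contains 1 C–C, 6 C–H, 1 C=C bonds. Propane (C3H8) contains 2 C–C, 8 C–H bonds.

Reaction B, by 579 kJ

Reaction A:
  Bonds broken (reactants):
    O–H: 4 × 453 = 1812
    Σ(broken) = 1812 kJ
  Bonds formed (products):
    H–H: 2 × 429 = 858
    O=O: 1 × 515 = 515
    Σ(formed) = 1373 kJ
  ΔH_A = 1812 − 1373 = +439 kJ
Reaction B:
  Bonds broken (reactants):
    C–C: 1 × 343 = 343
    C–H: 6 × 428 = 2568
    C=C: 1 × 630 = 630
    H–H: 1 × 429 = 429
    Σ(broken) = 3970 kJ
  Bonds formed (products):
    C–C: 2 × 343 = 686
    C–H: 8 × 428 = 3424
    Σ(formed) = 4110 kJ
  ΔH_B = 3970 − 4110 = −140 kJ
ΔH_A − ΔH_B = +579 kJ, so reaction B has the more negative ΔH; |ΔH_A − ΔH_B| = 579 kJ.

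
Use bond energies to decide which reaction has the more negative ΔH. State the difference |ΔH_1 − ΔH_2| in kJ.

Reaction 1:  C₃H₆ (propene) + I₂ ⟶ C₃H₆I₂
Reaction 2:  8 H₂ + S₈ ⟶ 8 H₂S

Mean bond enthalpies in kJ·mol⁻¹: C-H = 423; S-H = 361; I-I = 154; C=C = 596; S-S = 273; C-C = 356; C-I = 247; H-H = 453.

Reaction 1, by 132 kJ

Reaction 1:
  Bonds broken (reactants):
    C-C: 1 × 356 = 356
    C-H: 6 × 423 = 2538
    C=C: 1 × 596 = 596
    I-I: 1 × 154 = 154
    Σ(broken) = 3644 kJ
  Bonds formed (products):
    C-C: 2 × 356 = 712
    C-H: 6 × 423 = 2538
    C-I: 2 × 247 = 494
    Σ(formed) = 3744 kJ
  ΔH_1 = 3644 − 3744 = −100 kJ
Reaction 2:
  Bonds broken (reactants):
    H-H: 8 × 453 = 3624
    S-S: 8 × 273 = 2184
    Σ(broken) = 5808 kJ
  Bonds formed (products):
    S-H: 16 × 361 = 5776
    Σ(formed) = 5776 kJ
  ΔH_2 = 5808 − 5776 = +32 kJ
ΔH_1 − ΔH_2 = −132 kJ, so reaction 1 has the more negative ΔH; |ΔH_1 − ΔH_2| = 132 kJ.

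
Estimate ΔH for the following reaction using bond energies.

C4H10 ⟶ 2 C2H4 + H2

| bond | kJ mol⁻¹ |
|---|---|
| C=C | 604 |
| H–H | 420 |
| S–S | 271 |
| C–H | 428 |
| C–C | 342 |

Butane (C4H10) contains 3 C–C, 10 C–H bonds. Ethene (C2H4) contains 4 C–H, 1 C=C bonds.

ΔH ≈ +254 kJ

Bonds broken (reactants):
  C–C: 3 × 342 = 1026
  C–H: 10 × 428 = 4280
  Σ(broken) = 5306 kJ
Bonds formed (products):
  C–H: 8 × 428 = 3424
  C=C: 2 × 604 = 1208
  H–H: 1 × 420 = 420
  Σ(formed) = 5052 kJ
ΔH = Σ(broken) − Σ(formed) = 5306 − 5052 = +254 kJ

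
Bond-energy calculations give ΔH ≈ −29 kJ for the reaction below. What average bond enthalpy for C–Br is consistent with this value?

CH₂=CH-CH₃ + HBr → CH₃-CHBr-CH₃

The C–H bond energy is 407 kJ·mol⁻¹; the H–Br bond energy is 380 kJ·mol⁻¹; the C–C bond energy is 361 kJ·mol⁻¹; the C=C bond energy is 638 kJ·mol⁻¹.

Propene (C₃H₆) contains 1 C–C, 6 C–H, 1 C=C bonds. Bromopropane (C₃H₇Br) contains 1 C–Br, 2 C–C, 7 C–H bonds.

Let D be the C–Br bond energy.
Σ(broken) = 1×361 + 6×407 + 1×638 + 1×380 = 3821
Σ(formed) = 1×D + 2×361 + 7×407 = 3571 + D
ΔH = Σ(broken) − Σ(formed) = (3821) − (3571 + D) = +250 − D
Setting this equal to −29 kJ gives D = 279 kJ/mol.

D(C–Br) ≈ 279 kJ/mol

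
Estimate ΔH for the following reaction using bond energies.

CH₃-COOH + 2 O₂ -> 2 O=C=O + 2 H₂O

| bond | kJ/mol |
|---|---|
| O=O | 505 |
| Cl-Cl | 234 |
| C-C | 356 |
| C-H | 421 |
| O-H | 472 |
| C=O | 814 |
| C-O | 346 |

Bonds broken (reactants):
  C-C: 1 × 356 = 356
  C-H: 3 × 421 = 1263
  C-O: 1 × 346 = 346
  C=O: 1 × 814 = 814
  O-H: 1 × 472 = 472
  O=O: 2 × 505 = 1010
  Σ(broken) = 4261 kJ
Bonds formed (products):
  C=O: 4 × 814 = 3256
  O-H: 4 × 472 = 1888
  Σ(formed) = 5144 kJ
ΔH = Σ(broken) − Σ(formed) = 4261 − 5144 = −883 kJ

ΔH ≈ −883 kJ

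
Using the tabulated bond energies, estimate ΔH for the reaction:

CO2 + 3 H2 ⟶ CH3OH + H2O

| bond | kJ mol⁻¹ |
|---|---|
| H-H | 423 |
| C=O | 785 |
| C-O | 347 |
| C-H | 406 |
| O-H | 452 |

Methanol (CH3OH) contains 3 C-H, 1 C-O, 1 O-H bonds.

ΔH ≈ −82 kJ

Bonds broken (reactants):
  C=O: 2 × 785 = 1570
  H-H: 3 × 423 = 1269
  Σ(broken) = 2839 kJ
Bonds formed (products):
  C-H: 3 × 406 = 1218
  C-O: 1 × 347 = 347
  O-H: 3 × 452 = 1356
  Σ(formed) = 2921 kJ
ΔH = Σ(broken) − Σ(formed) = 2839 − 2921 = −82 kJ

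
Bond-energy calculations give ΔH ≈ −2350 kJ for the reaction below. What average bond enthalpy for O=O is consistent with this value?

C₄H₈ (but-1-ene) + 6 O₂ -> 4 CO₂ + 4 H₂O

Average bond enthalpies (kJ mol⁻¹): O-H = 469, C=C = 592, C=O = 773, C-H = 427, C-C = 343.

Let D be the O=O bond energy.
Σ(broken) = 2×343 + 8×427 + 1×592 + 6×D = 4694 + 6D
Σ(formed) = 8×773 + 8×469 = 9936
ΔH = Σ(broken) − Σ(formed) = (4694 + 6D) − (9936) = −5242 + 6D
Setting this equal to −2350 kJ gives 6D = 2892, so D = 482 kJ/mol.

D(O=O) ≈ 482 kJ/mol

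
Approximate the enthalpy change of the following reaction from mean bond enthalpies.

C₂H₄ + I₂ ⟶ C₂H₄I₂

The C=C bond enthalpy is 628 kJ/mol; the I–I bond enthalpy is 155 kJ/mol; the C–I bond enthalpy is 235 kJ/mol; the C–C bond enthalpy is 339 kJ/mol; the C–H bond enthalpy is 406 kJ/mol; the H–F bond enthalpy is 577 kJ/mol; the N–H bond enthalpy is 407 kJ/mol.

Bonds broken (reactants):
  C–H: 4 × 406 = 1624
  C=C: 1 × 628 = 628
  I–I: 1 × 155 = 155
  Σ(broken) = 2407 kJ
Bonds formed (products):
  C–C: 1 × 339 = 339
  C–H: 4 × 406 = 1624
  C–I: 2 × 235 = 470
  Σ(formed) = 2433 kJ
ΔH = Σ(broken) − Σ(formed) = 2407 − 2433 = −26 kJ

ΔH ≈ −26 kJ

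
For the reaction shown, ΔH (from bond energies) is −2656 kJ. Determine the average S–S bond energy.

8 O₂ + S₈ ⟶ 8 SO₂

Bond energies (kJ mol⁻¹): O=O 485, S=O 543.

D(S–S) ≈ 269 kJ/mol

Let D be the S–S bond energy.
Σ(broken) = 8×485 + 8×D = 3880 + 8D
Σ(formed) = 16×543 = 8688
ΔH = Σ(broken) − Σ(formed) = (3880 + 8D) − (8688) = −4808 + 8D
Setting this equal to −2656 kJ gives 8D = 2152, so D = 269 kJ/mol.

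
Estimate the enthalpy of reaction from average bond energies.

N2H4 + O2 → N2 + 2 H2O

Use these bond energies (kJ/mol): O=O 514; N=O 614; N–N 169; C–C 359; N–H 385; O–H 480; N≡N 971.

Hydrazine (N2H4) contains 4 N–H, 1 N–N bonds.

ΔH ≈ −668 kJ

Bonds broken (reactants):
  N–H: 4 × 385 = 1540
  N–N: 1 × 169 = 169
  O=O: 1 × 514 = 514
  Σ(broken) = 2223 kJ
Bonds formed (products):
  N≡N: 1 × 971 = 971
  O–H: 4 × 480 = 1920
  Σ(formed) = 2891 kJ
ΔH = Σ(broken) − Σ(formed) = 2223 − 2891 = −668 kJ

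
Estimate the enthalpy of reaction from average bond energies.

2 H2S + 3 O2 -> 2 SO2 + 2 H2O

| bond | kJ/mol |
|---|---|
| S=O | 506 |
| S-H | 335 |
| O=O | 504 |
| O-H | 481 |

ΔH ≈ −1096 kJ

Bonds broken (reactants):
  O=O: 3 × 504 = 1512
  S-H: 4 × 335 = 1340
  Σ(broken) = 2852 kJ
Bonds formed (products):
  O-H: 4 × 481 = 1924
  S=O: 4 × 506 = 2024
  Σ(formed) = 3948 kJ
ΔH = Σ(broken) − Σ(formed) = 2852 − 3948 = −1096 kJ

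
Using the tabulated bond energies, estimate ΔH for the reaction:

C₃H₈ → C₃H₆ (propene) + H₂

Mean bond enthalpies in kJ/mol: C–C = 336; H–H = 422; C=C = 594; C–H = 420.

Bonds broken (reactants):
  C–C: 2 × 336 = 672
  C–H: 8 × 420 = 3360
  Σ(broken) = 4032 kJ
Bonds formed (products):
  C–C: 1 × 336 = 336
  C–H: 6 × 420 = 2520
  C=C: 1 × 594 = 594
  H–H: 1 × 422 = 422
  Σ(formed) = 3872 kJ
ΔH = Σ(broken) − Σ(formed) = 4032 − 3872 = +160 kJ

ΔH ≈ +160 kJ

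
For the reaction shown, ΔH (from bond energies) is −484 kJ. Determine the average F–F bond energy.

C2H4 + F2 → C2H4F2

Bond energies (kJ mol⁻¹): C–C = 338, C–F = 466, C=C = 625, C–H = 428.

Let D be the F–F bond energy.
Σ(broken) = 4×428 + 1×625 + 1×D = 2337 + D
Σ(formed) = 1×338 + 2×466 + 4×428 = 2982
ΔH = Σ(broken) − Σ(formed) = (2337 + D) − (2982) = −645 + D
Setting this equal to −484 kJ gives D = 161 kJ/mol.

D(F–F) ≈ 161 kJ/mol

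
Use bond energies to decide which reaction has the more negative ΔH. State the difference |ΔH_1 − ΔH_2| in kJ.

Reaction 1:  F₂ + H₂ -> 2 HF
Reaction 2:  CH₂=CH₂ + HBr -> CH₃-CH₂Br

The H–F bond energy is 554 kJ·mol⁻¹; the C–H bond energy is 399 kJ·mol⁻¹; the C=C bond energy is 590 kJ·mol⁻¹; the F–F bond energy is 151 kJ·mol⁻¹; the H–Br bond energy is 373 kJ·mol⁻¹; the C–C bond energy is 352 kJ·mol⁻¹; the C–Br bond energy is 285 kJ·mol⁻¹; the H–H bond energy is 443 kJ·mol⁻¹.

Reaction 1:
  Bonds broken (reactants):
    F–F: 1 × 151 = 151
    H–H: 1 × 443 = 443
    Σ(broken) = 594 kJ
  Bonds formed (products):
    H–F: 2 × 554 = 1108
    Σ(formed) = 1108 kJ
  ΔH_1 = 594 − 1108 = −514 kJ
Reaction 2:
  Bonds broken (reactants):
    C–H: 4 × 399 = 1596
    C=C: 1 × 590 = 590
    H–Br: 1 × 373 = 373
    Σ(broken) = 2559 kJ
  Bonds formed (products):
    C–Br: 1 × 285 = 285
    C–C: 1 × 352 = 352
    C–H: 5 × 399 = 1995
    Σ(formed) = 2632 kJ
  ΔH_2 = 2559 − 2632 = −73 kJ
ΔH_1 − ΔH_2 = −441 kJ, so reaction 1 has the more negative ΔH; |ΔH_1 − ΔH_2| = 441 kJ.

Reaction 1, by 441 kJ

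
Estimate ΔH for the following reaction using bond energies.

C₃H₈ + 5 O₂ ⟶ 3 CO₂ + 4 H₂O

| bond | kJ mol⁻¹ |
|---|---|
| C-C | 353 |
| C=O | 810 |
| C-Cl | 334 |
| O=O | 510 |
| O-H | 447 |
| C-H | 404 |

ΔH ≈ −1948 kJ

Bonds broken (reactants):
  C-C: 2 × 353 = 706
  C-H: 8 × 404 = 3232
  O=O: 5 × 510 = 2550
  Σ(broken) = 6488 kJ
Bonds formed (products):
  C=O: 6 × 810 = 4860
  O-H: 8 × 447 = 3576
  Σ(formed) = 8436 kJ
ΔH = Σ(broken) − Σ(formed) = 6488 − 8436 = −1948 kJ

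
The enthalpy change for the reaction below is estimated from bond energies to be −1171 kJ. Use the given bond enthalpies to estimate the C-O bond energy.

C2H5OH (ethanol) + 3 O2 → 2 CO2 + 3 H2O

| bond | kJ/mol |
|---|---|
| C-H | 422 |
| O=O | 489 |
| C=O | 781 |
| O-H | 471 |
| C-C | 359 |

D(C-O) ≈ 372 kJ/mol

Let D be the C-O bond energy.
Σ(broken) = 1×359 + 5×422 + 1×D + 1×471 + 3×489 = 4407 + D
Σ(formed) = 4×781 + 6×471 = 5950
ΔH = Σ(broken) − Σ(formed) = (4407 + D) − (5950) = −1543 + D
Setting this equal to −1171 kJ gives D = 372 kJ/mol.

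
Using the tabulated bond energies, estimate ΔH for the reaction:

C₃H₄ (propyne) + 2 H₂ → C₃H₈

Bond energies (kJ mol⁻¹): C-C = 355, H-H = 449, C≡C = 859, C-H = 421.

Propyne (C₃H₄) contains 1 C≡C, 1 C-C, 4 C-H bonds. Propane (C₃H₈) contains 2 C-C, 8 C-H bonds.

ΔH ≈ −282 kJ

Bonds broken (reactants):
  C≡C: 1 × 859 = 859
  C-C: 1 × 355 = 355
  C-H: 4 × 421 = 1684
  H-H: 2 × 449 = 898
  Σ(broken) = 3796 kJ
Bonds formed (products):
  C-C: 2 × 355 = 710
  C-H: 8 × 421 = 3368
  Σ(formed) = 4078 kJ
ΔH = Σ(broken) − Σ(formed) = 3796 − 4078 = −282 kJ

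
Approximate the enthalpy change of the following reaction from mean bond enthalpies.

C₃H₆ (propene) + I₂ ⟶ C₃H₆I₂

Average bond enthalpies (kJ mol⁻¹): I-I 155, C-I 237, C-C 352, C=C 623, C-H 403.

ΔH ≈ −48 kJ

Bonds broken (reactants):
  C-C: 1 × 352 = 352
  C-H: 6 × 403 = 2418
  C=C: 1 × 623 = 623
  I-I: 1 × 155 = 155
  Σ(broken) = 3548 kJ
Bonds formed (products):
  C-C: 2 × 352 = 704
  C-H: 6 × 403 = 2418
  C-I: 2 × 237 = 474
  Σ(formed) = 3596 kJ
ΔH = Σ(broken) − Σ(formed) = 3548 − 3596 = −48 kJ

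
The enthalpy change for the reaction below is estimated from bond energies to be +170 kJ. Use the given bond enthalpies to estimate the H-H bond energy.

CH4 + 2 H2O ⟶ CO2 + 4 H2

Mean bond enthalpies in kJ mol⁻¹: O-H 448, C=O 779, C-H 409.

D(H-H) ≈ 425 kJ/mol

Let D be the H-H bond energy.
Σ(broken) = 4×409 + 4×448 = 3428
Σ(formed) = 2×779 + 4×D = 1558 + 4D
ΔH = Σ(broken) − Σ(formed) = (3428) − (1558 + 4D) = +1870 − 4D
Setting this equal to +170 kJ gives 4D = 1700, so D = 425 kJ/mol.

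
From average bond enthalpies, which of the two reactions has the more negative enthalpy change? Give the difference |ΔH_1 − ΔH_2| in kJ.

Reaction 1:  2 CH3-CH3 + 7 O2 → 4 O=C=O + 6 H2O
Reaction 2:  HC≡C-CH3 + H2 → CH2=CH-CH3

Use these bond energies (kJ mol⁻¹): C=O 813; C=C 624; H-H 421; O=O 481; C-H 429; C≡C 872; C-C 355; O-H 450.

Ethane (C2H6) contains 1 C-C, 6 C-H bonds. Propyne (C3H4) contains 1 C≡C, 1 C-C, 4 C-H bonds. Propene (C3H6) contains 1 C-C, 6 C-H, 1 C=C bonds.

Reaction 1, by 2490 kJ

Reaction 1:
  Bonds broken (reactants):
    C-C: 2 × 355 = 710
    C-H: 12 × 429 = 5148
    O=O: 7 × 481 = 3367
    Σ(broken) = 9225 kJ
  Bonds formed (products):
    C=O: 8 × 813 = 6504
    O-H: 12 × 450 = 5400
    Σ(formed) = 11904 kJ
  ΔH_1 = 9225 − 11904 = −2679 kJ
Reaction 2:
  Bonds broken (reactants):
    C≡C: 1 × 872 = 872
    C-C: 1 × 355 = 355
    C-H: 4 × 429 = 1716
    H-H: 1 × 421 = 421
    Σ(broken) = 3364 kJ
  Bonds formed (products):
    C-C: 1 × 355 = 355
    C-H: 6 × 429 = 2574
    C=C: 1 × 624 = 624
    Σ(formed) = 3553 kJ
  ΔH_2 = 3364 − 3553 = −189 kJ
ΔH_1 − ΔH_2 = −2490 kJ, so reaction 1 has the more negative ΔH; |ΔH_1 − ΔH_2| = 2490 kJ.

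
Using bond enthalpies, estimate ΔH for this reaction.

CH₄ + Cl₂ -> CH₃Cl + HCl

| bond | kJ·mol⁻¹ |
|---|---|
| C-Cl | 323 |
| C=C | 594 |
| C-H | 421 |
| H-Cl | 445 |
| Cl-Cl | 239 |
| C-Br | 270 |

ΔH ≈ −108 kJ

Bonds broken (reactants):
  C-H: 4 × 421 = 1684
  Cl-Cl: 1 × 239 = 239
  Σ(broken) = 1923 kJ
Bonds formed (products):
  C-Cl: 1 × 323 = 323
  C-H: 3 × 421 = 1263
  H-Cl: 1 × 445 = 445
  Σ(formed) = 2031 kJ
ΔH = Σ(broken) − Σ(formed) = 1923 − 2031 = −108 kJ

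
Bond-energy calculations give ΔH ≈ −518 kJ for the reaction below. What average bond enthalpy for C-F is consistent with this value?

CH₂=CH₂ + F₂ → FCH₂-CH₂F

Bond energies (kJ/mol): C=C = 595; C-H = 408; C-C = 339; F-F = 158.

D(C-F) ≈ 466 kJ/mol

Let D be the C-F bond energy.
Σ(broken) = 4×408 + 1×595 + 1×158 = 2385
Σ(formed) = 1×339 + 2×D + 4×408 = 1971 + 2D
ΔH = Σ(broken) − Σ(formed) = (2385) − (1971 + 2D) = +414 − 2D
Setting this equal to −518 kJ gives 2D = 932, so D = 466 kJ/mol.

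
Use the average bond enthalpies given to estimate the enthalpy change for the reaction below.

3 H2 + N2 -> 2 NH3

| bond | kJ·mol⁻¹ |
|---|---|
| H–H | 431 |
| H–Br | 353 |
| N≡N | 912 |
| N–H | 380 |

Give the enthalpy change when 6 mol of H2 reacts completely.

ΔH = −150 kJ

Bonds broken (reactants):
  H–H: 3 × 431 = 1293
  N≡N: 1 × 912 = 912
  Σ(broken) = 2205 kJ
Bonds formed (products):
  N–H: 6 × 380 = 2280
  Σ(formed) = 2280 kJ
ΔH = Σ(broken) − Σ(formed) = 2205 − 2280 = −75 kJ
For 2× the reaction as written: 2 × (−75) = −150 kJ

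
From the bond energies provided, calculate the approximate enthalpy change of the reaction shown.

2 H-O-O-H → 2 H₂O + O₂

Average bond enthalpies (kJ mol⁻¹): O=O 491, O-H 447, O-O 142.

Bonds broken (reactants):
  O-H: 4 × 447 = 1788
  O-O: 2 × 142 = 284
  Σ(broken) = 2072 kJ
Bonds formed (products):
  O-H: 4 × 447 = 1788
  O=O: 1 × 491 = 491
  Σ(formed) = 2279 kJ
ΔH = Σ(broken) − Σ(formed) = 2072 − 2279 = −207 kJ

ΔH ≈ −207 kJ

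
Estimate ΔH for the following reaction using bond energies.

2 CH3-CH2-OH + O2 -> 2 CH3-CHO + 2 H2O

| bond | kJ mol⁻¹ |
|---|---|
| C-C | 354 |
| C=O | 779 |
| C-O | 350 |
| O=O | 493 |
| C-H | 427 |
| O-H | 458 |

ΔH ≈ −427 kJ

Bonds broken (reactants):
  C-C: 2 × 354 = 708
  C-H: 10 × 427 = 4270
  C-O: 2 × 350 = 700
  O-H: 2 × 458 = 916
  O=O: 1 × 493 = 493
  Σ(broken) = 7087 kJ
Bonds formed (products):
  C-C: 2 × 354 = 708
  C-H: 8 × 427 = 3416
  C=O: 2 × 779 = 1558
  O-H: 4 × 458 = 1832
  Σ(formed) = 7514 kJ
ΔH = Σ(broken) − Σ(formed) = 7087 − 7514 = −427 kJ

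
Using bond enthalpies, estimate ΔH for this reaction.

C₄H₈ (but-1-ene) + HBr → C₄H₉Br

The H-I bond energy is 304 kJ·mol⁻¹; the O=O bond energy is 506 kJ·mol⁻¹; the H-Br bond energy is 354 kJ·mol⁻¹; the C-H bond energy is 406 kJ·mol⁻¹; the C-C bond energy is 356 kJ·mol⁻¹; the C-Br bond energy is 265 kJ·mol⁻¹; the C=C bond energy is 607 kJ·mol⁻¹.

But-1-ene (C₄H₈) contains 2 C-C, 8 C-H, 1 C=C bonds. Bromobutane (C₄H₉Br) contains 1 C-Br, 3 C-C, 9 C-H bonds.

ΔH ≈ −66 kJ

Bonds broken (reactants):
  C-C: 2 × 356 = 712
  C-H: 8 × 406 = 3248
  C=C: 1 × 607 = 607
  H-Br: 1 × 354 = 354
  Σ(broken) = 4921 kJ
Bonds formed (products):
  C-Br: 1 × 265 = 265
  C-C: 3 × 356 = 1068
  C-H: 9 × 406 = 3654
  Σ(formed) = 4987 kJ
ΔH = Σ(broken) − Σ(formed) = 4921 − 4987 = −66 kJ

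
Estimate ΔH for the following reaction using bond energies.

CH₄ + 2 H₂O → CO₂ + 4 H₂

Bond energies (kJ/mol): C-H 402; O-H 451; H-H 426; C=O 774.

Bonds broken (reactants):
  C-H: 4 × 402 = 1608
  O-H: 4 × 451 = 1804
  Σ(broken) = 3412 kJ
Bonds formed (products):
  C=O: 2 × 774 = 1548
  H-H: 4 × 426 = 1704
  Σ(formed) = 3252 kJ
ΔH = Σ(broken) − Σ(formed) = 3412 − 3252 = +160 kJ

ΔH ≈ +160 kJ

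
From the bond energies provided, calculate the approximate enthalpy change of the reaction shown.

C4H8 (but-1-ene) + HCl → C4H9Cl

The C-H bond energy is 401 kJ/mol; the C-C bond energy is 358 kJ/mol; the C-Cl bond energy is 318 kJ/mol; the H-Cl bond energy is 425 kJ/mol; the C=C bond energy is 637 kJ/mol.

ΔH ≈ −15 kJ

Bonds broken (reactants):
  C-C: 2 × 358 = 716
  C-H: 8 × 401 = 3208
  C=C: 1 × 637 = 637
  H-Cl: 1 × 425 = 425
  Σ(broken) = 4986 kJ
Bonds formed (products):
  C-C: 3 × 358 = 1074
  C-Cl: 1 × 318 = 318
  C-H: 9 × 401 = 3609
  Σ(formed) = 5001 kJ
ΔH = Σ(broken) − Σ(formed) = 4986 − 5001 = −15 kJ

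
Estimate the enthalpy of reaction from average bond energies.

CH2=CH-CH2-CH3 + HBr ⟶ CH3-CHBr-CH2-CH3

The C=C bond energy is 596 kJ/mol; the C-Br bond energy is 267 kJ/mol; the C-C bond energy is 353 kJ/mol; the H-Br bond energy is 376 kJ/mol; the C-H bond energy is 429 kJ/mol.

Bonds broken (reactants):
  C-C: 2 × 353 = 706
  C-H: 8 × 429 = 3432
  C=C: 1 × 596 = 596
  H-Br: 1 × 376 = 376
  Σ(broken) = 5110 kJ
Bonds formed (products):
  C-Br: 1 × 267 = 267
  C-C: 3 × 353 = 1059
  C-H: 9 × 429 = 3861
  Σ(formed) = 5187 kJ
ΔH = Σ(broken) − Σ(formed) = 5110 − 5187 = −77 kJ

ΔH ≈ −77 kJ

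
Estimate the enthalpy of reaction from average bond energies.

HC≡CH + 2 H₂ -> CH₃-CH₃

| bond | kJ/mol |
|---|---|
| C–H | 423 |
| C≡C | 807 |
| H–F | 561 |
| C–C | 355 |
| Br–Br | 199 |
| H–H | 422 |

Bonds broken (reactants):
  C≡C: 1 × 807 = 807
  C–H: 2 × 423 = 846
  H–H: 2 × 422 = 844
  Σ(broken) = 2497 kJ
Bonds formed (products):
  C–C: 1 × 355 = 355
  C–H: 6 × 423 = 2538
  Σ(formed) = 2893 kJ
ΔH = Σ(broken) − Σ(formed) = 2497 − 2893 = −396 kJ

ΔH ≈ −396 kJ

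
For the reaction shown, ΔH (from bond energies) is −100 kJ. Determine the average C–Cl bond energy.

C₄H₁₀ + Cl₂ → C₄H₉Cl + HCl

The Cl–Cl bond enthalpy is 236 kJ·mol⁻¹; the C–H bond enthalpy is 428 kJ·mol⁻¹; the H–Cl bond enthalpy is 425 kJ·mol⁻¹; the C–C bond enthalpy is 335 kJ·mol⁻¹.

D(C–Cl) ≈ 339 kJ/mol

Let D be the C–Cl bond energy.
Σ(broken) = 3×335 + 10×428 + 1×236 = 5521
Σ(formed) = 3×335 + 1×D + 9×428 + 1×425 = 5282 + D
ΔH = Σ(broken) − Σ(formed) = (5521) − (5282 + D) = +239 − D
Setting this equal to −100 kJ gives D = 339 kJ/mol.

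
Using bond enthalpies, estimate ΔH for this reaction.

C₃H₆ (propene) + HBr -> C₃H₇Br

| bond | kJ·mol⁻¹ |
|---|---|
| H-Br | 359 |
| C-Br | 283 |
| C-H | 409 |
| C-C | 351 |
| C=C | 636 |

Bonds broken (reactants):
  C-C: 1 × 351 = 351
  C-H: 6 × 409 = 2454
  C=C: 1 × 636 = 636
  H-Br: 1 × 359 = 359
  Σ(broken) = 3800 kJ
Bonds formed (products):
  C-Br: 1 × 283 = 283
  C-C: 2 × 351 = 702
  C-H: 7 × 409 = 2863
  Σ(formed) = 3848 kJ
ΔH = Σ(broken) − Σ(formed) = 3800 − 3848 = −48 kJ

ΔH ≈ −48 kJ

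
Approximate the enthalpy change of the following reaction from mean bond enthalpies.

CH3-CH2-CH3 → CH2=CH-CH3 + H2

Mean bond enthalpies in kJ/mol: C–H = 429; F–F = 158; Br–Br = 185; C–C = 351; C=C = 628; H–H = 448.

Bonds broken (reactants):
  C–C: 2 × 351 = 702
  C–H: 8 × 429 = 3432
  Σ(broken) = 4134 kJ
Bonds formed (products):
  C–C: 1 × 351 = 351
  C–H: 6 × 429 = 2574
  C=C: 1 × 628 = 628
  H–H: 1 × 448 = 448
  Σ(formed) = 4001 kJ
ΔH = Σ(broken) − Σ(formed) = 4134 − 4001 = +133 kJ

ΔH ≈ +133 kJ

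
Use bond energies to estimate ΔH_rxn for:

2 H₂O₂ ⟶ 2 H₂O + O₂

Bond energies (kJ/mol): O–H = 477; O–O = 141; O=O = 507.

Bonds broken (reactants):
  O–H: 4 × 477 = 1908
  O–O: 2 × 141 = 282
  Σ(broken) = 2190 kJ
Bonds formed (products):
  O–H: 4 × 477 = 1908
  O=O: 1 × 507 = 507
  Σ(formed) = 2415 kJ
ΔH = Σ(broken) − Σ(formed) = 2190 − 2415 = −225 kJ

ΔH ≈ −225 kJ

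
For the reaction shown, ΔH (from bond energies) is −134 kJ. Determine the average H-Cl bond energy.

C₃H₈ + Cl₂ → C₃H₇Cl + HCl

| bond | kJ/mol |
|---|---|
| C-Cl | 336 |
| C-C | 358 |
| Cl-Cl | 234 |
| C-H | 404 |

D(H-Cl) ≈ 436 kJ/mol

Let D be the H-Cl bond energy.
Σ(broken) = 2×358 + 8×404 + 1×234 = 4182
Σ(formed) = 2×358 + 1×336 + 7×404 + 1×D = 3880 + D
ΔH = Σ(broken) − Σ(formed) = (4182) − (3880 + D) = +302 − D
Setting this equal to −134 kJ gives D = 436 kJ/mol.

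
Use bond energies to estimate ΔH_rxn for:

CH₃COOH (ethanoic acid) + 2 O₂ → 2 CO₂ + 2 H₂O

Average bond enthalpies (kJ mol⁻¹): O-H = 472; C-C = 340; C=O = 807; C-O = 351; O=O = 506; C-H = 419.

ΔH ≈ −877 kJ

Bonds broken (reactants):
  C-C: 1 × 340 = 340
  C-H: 3 × 419 = 1257
  C-O: 1 × 351 = 351
  C=O: 1 × 807 = 807
  O-H: 1 × 472 = 472
  O=O: 2 × 506 = 1012
  Σ(broken) = 4239 kJ
Bonds formed (products):
  C=O: 4 × 807 = 3228
  O-H: 4 × 472 = 1888
  Σ(formed) = 5116 kJ
ΔH = Σ(broken) − Σ(formed) = 4239 − 5116 = −877 kJ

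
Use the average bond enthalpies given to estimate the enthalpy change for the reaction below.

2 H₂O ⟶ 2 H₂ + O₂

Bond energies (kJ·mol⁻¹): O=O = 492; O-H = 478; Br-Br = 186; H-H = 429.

ΔH ≈ +562 kJ

Bonds broken (reactants):
  O-H: 4 × 478 = 1912
  Σ(broken) = 1912 kJ
Bonds formed (products):
  H-H: 2 × 429 = 858
  O=O: 1 × 492 = 492
  Σ(formed) = 1350 kJ
ΔH = Σ(broken) − Σ(formed) = 1912 − 1350 = +562 kJ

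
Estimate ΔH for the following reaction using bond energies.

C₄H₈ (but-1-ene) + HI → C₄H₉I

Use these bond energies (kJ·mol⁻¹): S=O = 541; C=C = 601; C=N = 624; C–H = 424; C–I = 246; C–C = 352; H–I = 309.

ΔH ≈ −112 kJ

Bonds broken (reactants):
  C–C: 2 × 352 = 704
  C–H: 8 × 424 = 3392
  C=C: 1 × 601 = 601
  H–I: 1 × 309 = 309
  Σ(broken) = 5006 kJ
Bonds formed (products):
  C–C: 3 × 352 = 1056
  C–H: 9 × 424 = 3816
  C–I: 1 × 246 = 246
  Σ(formed) = 5118 kJ
ΔH = Σ(broken) − Σ(formed) = 5006 − 5118 = −112 kJ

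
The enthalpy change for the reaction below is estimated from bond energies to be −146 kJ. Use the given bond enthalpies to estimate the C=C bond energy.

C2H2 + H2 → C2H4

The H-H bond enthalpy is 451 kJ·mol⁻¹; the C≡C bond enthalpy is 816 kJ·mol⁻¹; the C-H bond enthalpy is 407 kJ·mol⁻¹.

Let D be the C=C bond energy.
Σ(broken) = 1×816 + 2×407 + 1×451 = 2081
Σ(formed) = 4×407 + 1×D = 1628 + D
ΔH = Σ(broken) − Σ(formed) = (2081) − (1628 + D) = +453 − D
Setting this equal to −146 kJ gives D = 599 kJ/mol.

D(C=C) ≈ 599 kJ/mol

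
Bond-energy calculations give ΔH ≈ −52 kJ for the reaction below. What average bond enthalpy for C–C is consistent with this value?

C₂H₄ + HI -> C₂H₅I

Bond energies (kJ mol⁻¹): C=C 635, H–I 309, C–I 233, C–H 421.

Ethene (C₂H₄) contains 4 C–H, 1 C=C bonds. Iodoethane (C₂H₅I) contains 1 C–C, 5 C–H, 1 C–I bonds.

Let D be the C–C bond energy.
Σ(broken) = 4×421 + 1×635 + 1×309 = 2628
Σ(formed) = 1×D + 5×421 + 1×233 = 2338 + D
ΔH = Σ(broken) − Σ(formed) = (2628) − (2338 + D) = +290 − D
Setting this equal to −52 kJ gives D = 342 kJ/mol.

D(C–C) ≈ 342 kJ/mol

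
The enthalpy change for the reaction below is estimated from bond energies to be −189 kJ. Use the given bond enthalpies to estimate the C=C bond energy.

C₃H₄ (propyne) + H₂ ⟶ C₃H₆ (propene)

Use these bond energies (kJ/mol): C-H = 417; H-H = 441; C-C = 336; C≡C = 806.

D(C=C) ≈ 602 kJ/mol

Let D be the C=C bond energy.
Σ(broken) = 1×806 + 1×336 + 4×417 + 1×441 = 3251
Σ(formed) = 1×336 + 6×417 + 1×D = 2838 + D
ΔH = Σ(broken) − Σ(formed) = (3251) − (2838 + D) = +413 − D
Setting this equal to −189 kJ gives D = 602 kJ/mol.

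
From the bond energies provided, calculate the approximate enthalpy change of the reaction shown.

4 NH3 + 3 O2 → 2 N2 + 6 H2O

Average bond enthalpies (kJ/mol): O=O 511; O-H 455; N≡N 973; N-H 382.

ΔH ≈ −1289 kJ

Bonds broken (reactants):
  N-H: 12 × 382 = 4584
  O=O: 3 × 511 = 1533
  Σ(broken) = 6117 kJ
Bonds formed (products):
  N≡N: 2 × 973 = 1946
  O-H: 12 × 455 = 5460
  Σ(formed) = 7406 kJ
ΔH = Σ(broken) − Σ(formed) = 6117 − 7406 = −1289 kJ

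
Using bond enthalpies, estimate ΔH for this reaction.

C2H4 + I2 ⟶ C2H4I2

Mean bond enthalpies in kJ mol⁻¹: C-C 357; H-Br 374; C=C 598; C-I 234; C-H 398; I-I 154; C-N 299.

Bonds broken (reactants):
  C-H: 4 × 398 = 1592
  C=C: 1 × 598 = 598
  I-I: 1 × 154 = 154
  Σ(broken) = 2344 kJ
Bonds formed (products):
  C-C: 1 × 357 = 357
  C-H: 4 × 398 = 1592
  C-I: 2 × 234 = 468
  Σ(formed) = 2417 kJ
ΔH = Σ(broken) − Σ(formed) = 2344 − 2417 = −73 kJ

ΔH ≈ −73 kJ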